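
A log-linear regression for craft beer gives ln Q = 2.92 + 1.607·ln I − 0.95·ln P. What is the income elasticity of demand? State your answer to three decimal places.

In a log-linear demand, the coefficient on ln I is the income elasticity.
So η = 1.607.

1.607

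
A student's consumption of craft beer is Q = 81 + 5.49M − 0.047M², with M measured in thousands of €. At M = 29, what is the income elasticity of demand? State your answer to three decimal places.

0.399

At M = 29: Q = 200.6830.
dQ/dM = 5.49 − 0.094M = 2.76400.
η = (dQ/dM)·(M/Q) = 2.76400 × (29/200.6830) = 0.399.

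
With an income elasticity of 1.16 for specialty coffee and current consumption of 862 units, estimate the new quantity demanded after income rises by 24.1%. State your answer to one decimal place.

1103.0

%ΔQ ≈ η × %ΔI = 1.16 × 24.1% = 27.956%.
New Q ≈ 862 × (1 + 0.27956) = 1103.0.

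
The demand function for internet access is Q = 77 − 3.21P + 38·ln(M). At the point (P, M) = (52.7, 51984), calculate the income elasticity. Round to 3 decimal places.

0.119

At P = 52.7, M = 51984: Q = 320.463.
Holding P constant, ∂Q/∂M = 38/M = 0.000730994.
η_M = (∂Q/∂M)·(M/Q) = 0.000730994 × (51984/320.463) = 0.119.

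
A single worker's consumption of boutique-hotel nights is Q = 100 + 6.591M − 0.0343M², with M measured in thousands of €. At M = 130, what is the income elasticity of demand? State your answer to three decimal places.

At M = 130: Q = 377.1600.
dQ/dM = 6.591 − 0.0686M = -2.32700.
η = (dQ/dM)·(M/Q) = -2.32700 × (130/377.1600) = -0.802.

-0.802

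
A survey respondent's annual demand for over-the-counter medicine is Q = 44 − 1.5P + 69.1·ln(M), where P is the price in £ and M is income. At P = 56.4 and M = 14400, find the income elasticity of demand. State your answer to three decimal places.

At P = 56.4, M = 14400: Q = 621.031.
Holding P constant, ∂Q/∂M = 69.1/M = 0.00479861.
η_M = (∂Q/∂M)·(M/Q) = 0.00479861 × (14400/621.031) = 0.111.

0.111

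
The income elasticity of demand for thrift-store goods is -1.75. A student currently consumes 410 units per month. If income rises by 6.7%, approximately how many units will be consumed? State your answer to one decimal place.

361.9

%ΔQ ≈ η × %ΔI = -1.75 × 6.7% = -11.725%.
New Q ≈ 410 × (1 − 0.11725) = 361.9.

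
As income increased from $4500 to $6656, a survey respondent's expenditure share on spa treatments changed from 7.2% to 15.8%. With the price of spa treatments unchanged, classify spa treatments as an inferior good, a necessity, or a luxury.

luxury

The budget share rises as income rises, so η > 1.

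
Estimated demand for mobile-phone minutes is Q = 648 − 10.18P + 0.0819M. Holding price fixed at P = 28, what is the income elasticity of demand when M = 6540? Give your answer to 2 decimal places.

At P = 28, M = 6540: Q = 898.586.
Holding P constant, ∂Q/∂M = 0.0819.
η_M = (∂Q/∂M)·(M/Q) = 0.0819 × (6540/898.586) = 0.60.

0.60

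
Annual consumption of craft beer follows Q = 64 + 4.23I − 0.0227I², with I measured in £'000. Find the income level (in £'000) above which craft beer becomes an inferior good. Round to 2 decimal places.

dQ/dI = 4.23 − 0.0454I.
The good is inferior where dQ/dI < 0. Setting dQ/dI = 0 gives I = 4.23 / 0.0454 = 93.17.

93.17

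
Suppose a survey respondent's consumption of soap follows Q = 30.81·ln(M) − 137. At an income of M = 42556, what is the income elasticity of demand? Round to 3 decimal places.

0.161

At M = 42556: Q = 191.391.
dQ/dM = 30.81/M = 0.000723987 at this income.
η = (dQ/dM)·(M/Q) = 0.000723987 × (42556/191.391) = 0.161.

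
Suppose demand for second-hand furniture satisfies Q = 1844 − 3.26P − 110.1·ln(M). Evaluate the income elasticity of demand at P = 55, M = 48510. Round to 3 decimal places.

-0.231

At P = 55, M = 48510: Q = 476.773.
Holding P constant, ∂Q/∂M = -110.1/M = -0.00226964.
η_M = (∂Q/∂M)·(M/Q) = -0.00226964 × (48510/476.773) = -0.231.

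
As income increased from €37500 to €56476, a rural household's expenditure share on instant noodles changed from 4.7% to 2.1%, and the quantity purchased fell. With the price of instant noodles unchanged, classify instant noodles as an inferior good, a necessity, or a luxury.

Quantity demanded falls as income rises, so η < 0.

inferior good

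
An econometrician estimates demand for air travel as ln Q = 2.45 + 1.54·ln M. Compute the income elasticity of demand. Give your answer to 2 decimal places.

1.54

In a log-linear demand, the coefficient on ln M is the income elasticity.
So η = 1.54.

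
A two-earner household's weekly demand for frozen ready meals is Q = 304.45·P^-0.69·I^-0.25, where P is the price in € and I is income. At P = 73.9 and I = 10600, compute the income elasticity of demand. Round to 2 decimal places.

For a multiplicative demand Q = A·P^α·I^β, the income elasticity is β everywhere.
Here β = -0.25, so η = -0.25.

-0.25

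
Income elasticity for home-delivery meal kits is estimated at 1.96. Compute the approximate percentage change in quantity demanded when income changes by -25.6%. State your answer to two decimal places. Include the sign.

%ΔQ ≈ η × %ΔI = 1.96 × (-25.6%) = -50.18%.

-50.18%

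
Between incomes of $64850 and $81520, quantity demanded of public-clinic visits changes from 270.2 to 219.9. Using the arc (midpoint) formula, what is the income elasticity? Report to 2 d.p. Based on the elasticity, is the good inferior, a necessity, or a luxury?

ΔQ = 219.9 − 270.2 = -50.3; midpoint Q̄ = (270.2 + 219.9)/2 = 245.05.
ΔI = 81520 − 64850 = 16670; midpoint Ī = (64850 + 81520)/2 = 73185.
η = (ΔQ/Q̄) ÷ (ΔI/Ī) = (-50.3/245.05) ÷ (16670/73185) = -0.90.
η < 0 ⇒ inferior good.

-0.90 (inferior good)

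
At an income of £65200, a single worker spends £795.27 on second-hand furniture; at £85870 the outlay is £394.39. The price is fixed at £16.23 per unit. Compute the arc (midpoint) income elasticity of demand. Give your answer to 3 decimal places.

-2.463

With a constant price, Q₁ = 795.27/16.23 = 49.000 and Q₂ = 394.39/16.23 = 24.300 (equivalently, work directly with expenditure since P cancels).
Midpoint %ΔQ = (394.39 − 795.27)/594.83 = -0.67394; midpoint %ΔI = (85870 − 65200)/75535 = 0.27365.
η = -0.67394 / 0.27365 = -2.463.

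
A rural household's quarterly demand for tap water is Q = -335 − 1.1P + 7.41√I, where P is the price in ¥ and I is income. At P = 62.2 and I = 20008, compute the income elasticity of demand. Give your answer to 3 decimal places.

0.813

At P = 62.2, I = 20008: Q = 644.722.
Holding P constant, ∂Q/∂I = 7.41/(2√I) = 0.0261931.
η_I = (∂Q/∂I)·(I/Q) = 0.0261931 × (20008/644.722) = 0.813.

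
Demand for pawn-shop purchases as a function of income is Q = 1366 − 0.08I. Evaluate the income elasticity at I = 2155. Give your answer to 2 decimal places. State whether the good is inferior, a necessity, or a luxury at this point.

-0.14 (inferior good)

At I = 2155: Q = 1193.600.
dQ/dI = −0.08.
η = (dQ/dI)·(I/Q) = -0.08 × (2155/1193.600) = -0.14.
Since η < 0, the good is an inferior good.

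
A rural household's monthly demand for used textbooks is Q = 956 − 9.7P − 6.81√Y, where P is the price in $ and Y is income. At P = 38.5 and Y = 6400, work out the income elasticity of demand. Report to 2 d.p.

At P = 38.5, Y = 6400: Q = 37.750.
Holding P constant, ∂Q/∂Y = -6.81/(2√Y) = -0.0425625.
η_Y = (∂Q/∂Y)·(Y/Q) = -0.0425625 × (6400/37.750) = -7.22.

-7.22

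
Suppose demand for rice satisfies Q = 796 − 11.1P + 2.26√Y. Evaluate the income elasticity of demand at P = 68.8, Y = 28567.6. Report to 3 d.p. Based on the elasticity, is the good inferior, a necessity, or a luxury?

At P = 68.8, Y = 28567.6: Q = 414.304.
Holding P constant, ∂Q/∂Y = 2.26/(2√Y) = 0.00668562.
η_Y = (∂Q/∂Y)·(Y/Q) = 0.00668562 × (28567.6/414.304) = 0.461.
Since 0 < η < 1, this is a necessity.

0.461 (necessity)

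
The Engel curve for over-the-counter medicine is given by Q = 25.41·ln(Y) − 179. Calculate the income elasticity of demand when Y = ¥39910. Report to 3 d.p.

At Y = 39910: Q = 90.203.
dQ/dY = 25.41/Y = 0.000636683 at this income.
η = (dQ/dY)·(Y/Q) = 0.000636683 × (39910/90.203) = 0.282.

0.282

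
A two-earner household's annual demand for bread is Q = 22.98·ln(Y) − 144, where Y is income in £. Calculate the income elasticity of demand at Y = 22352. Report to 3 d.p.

0.267

At Y = 22352: Q = 86.137.
dQ/dY = 22.98/Y = 0.0010281 at this income.
η = (dQ/dY)·(Y/Q) = 0.0010281 × (22352/86.137) = 0.267.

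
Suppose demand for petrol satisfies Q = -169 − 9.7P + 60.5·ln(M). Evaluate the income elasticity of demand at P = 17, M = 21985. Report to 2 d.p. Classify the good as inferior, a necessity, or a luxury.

At P = 17, M = 21985: Q = 270.986.
Holding P constant, ∂Q/∂M = 60.5/M = 0.00275188.
η_M = (∂Q/∂M)·(M/Q) = 0.00275188 × (21985/270.986) = 0.22.
Since 0 < η < 1, this is a necessity.

0.22 (necessity)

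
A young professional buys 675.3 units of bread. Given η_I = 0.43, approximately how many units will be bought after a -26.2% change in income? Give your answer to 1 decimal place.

%ΔQ ≈ η × %ΔI = 0.43 × (-26.2%) = -11.266%.
New Q ≈ 675.3 × (1 − 0.11266) = 599.2.

599.2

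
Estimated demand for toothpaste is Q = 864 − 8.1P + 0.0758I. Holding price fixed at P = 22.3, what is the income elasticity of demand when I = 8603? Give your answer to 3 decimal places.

0.488

At P = 22.3, I = 8603: Q = 1335.477.
Holding P constant, ∂Q/∂I = 0.0758.
η_I = (∂Q/∂I)·(I/Q) = 0.0758 × (8603/1335.477) = 0.488.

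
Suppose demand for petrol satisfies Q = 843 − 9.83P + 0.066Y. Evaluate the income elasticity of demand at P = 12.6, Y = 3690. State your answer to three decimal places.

0.253

At P = 12.6, Y = 3690: Q = 962.682.
Holding P constant, ∂Q/∂Y = 0.066.
η_Y = (∂Q/∂Y)·(Y/Q) = 0.066 × (3690/962.682) = 0.253.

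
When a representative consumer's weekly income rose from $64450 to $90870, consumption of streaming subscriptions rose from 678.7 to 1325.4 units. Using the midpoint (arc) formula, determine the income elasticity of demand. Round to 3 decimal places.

ΔQ = 1325.4 − 678.7 = 646.7; midpoint Q̄ = (678.7 + 1325.4)/2 = 1002.05.
ΔI = 90870 − 64450 = 26420; midpoint Ī = (64450 + 90870)/2 = 77660.
η = (ΔQ/Q̄) ÷ (ΔI/Ī) = (646.7/1002.05) ÷ (26420/77660) = 1.897.

1.897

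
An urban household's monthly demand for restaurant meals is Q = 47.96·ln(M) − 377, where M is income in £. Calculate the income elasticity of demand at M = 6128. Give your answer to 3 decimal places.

1.163

At M = 6128: Q = 41.241.
dQ/dM = 47.96/M = 0.00782637 at this income.
η = (dQ/dM)·(M/Q) = 0.00782637 × (6128/41.241) = 1.163.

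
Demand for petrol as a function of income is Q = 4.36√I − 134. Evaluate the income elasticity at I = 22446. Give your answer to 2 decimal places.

At I = 22446: Q = 519.215.
dQ/dI = 4.36/(2√I) = 0.0145508 at this income.
η = (dQ/dI)·(I/Q) = 0.0145508 × (22446/519.215) = 0.63.

0.63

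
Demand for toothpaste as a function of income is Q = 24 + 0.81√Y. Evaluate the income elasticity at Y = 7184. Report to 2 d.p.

At Y = 7184: Q = 92.654.
dQ/dY = 0.81/(2√Y) = 0.00477828 at this income.
η = (dQ/dY)·(Y/Q) = 0.00477828 × (7184/92.654) = 0.37.

0.37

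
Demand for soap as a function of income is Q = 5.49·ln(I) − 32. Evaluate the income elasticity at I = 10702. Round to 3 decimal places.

At I = 10702: Q = 18.937.
dQ/dI = 5.49/I = 0.000512988 at this income.
η = (dQ/dI)·(I/Q) = 0.000512988 × (10702/18.937) = 0.290.

0.290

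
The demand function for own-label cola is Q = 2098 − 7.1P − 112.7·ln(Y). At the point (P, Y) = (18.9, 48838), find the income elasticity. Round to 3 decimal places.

At P = 18.9, Y = 48838: Q = 747.071.
Holding P constant, ∂Q/∂Y = -112.7/Y = -0.00230763.
η_Y = (∂Q/∂Y)·(Y/Q) = -0.00230763 × (48838/747.071) = -0.151.

-0.151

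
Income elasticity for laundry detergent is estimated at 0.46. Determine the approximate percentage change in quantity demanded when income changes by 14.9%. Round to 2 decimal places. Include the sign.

%ΔQ ≈ η × %ΔI = 0.46 × 14.9% = 6.85%.

6.85%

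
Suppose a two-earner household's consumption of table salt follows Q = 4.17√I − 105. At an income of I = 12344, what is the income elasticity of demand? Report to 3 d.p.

At I = 12344: Q = 358.302.
dQ/dI = 4.17/(2√I) = 0.0187663 at this income.
η = (dQ/dI)·(I/Q) = 0.0187663 × (12344/358.302) = 0.647.

0.647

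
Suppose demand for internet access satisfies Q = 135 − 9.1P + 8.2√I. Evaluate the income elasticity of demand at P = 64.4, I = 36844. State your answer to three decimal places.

At P = 64.4, I = 36844: Q = 1122.933.
Holding P constant, ∂Q/∂I = 8.2/(2√I) = 0.02136.
η_I = (∂Q/∂I)·(I/Q) = 0.02136 × (36844/1122.933) = 0.701.

0.701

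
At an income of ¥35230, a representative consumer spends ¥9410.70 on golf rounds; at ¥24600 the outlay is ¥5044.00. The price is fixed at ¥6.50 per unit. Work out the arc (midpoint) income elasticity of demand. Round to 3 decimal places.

With a constant price, Q₁ = 9410.70/6.50 = 1447.800 and Q₂ = 5044.00/6.50 = 776.000 (equivalently, work directly with expenditure since P cancels).
Midpoint %ΔQ = (5044.00 − 9410.70)/7227.35 = -0.60419; midpoint %ΔI = (24600 − 35230)/29915 = -0.35534.
η = -0.60419 / -0.35534 = 1.700.

1.700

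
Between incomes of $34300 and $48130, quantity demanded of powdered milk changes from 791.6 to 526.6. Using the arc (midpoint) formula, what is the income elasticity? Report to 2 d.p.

-1.20

ΔQ = 526.6 − 791.6 = -265; midpoint Q̄ = (791.6 + 526.6)/2 = 659.1.
ΔI = 48130 − 34300 = 13830; midpoint Ī = (34300 + 48130)/2 = 41215.
η = (ΔQ/Q̄) ÷ (ΔI/Ī) = (-265/659.1) ÷ (13830/41215) = -1.20.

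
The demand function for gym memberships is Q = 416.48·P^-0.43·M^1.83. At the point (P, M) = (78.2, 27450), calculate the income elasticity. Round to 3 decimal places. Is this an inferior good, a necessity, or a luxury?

For a multiplicative demand Q = A·P^α·M^β, the income elasticity is β everywhere.
Here β = 1.83, so η = 1.830.
Since η > 1, this is a luxury.

1.830 (luxury)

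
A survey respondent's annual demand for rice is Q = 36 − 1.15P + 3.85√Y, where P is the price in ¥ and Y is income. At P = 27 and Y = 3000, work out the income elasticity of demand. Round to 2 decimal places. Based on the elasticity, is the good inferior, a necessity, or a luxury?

At P = 27, Y = 3000: Q = 215.823.
Holding P constant, ∂Q/∂Y = 3.85/(2√Y) = 0.0351455.
η_Y = (∂Q/∂Y)·(Y/Q) = 0.0351455 × (3000/215.823) = 0.49.
Since 0 < η < 1, this is a necessity.

0.49 (necessity)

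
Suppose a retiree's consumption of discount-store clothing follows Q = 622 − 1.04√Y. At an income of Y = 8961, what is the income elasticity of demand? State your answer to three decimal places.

At Y = 8961: Q = 523.551.
dQ/dY = -1.04/(2√Y) = -0.0054932 at this income.
η = (dQ/dY)·(Y/Q) = -0.0054932 × (8961/523.551) = -0.094.

-0.094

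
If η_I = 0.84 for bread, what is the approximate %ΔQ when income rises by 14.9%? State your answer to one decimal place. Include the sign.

12.5%

%ΔQ ≈ η × %ΔI = 0.84 × 14.9% = 12.5%.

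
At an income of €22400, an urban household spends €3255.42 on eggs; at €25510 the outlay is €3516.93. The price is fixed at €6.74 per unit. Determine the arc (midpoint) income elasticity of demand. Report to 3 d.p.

With a constant price, Q₁ = 3255.42/6.74 = 483.000 and Q₂ = 3516.93/6.74 = 521.800 (equivalently, work directly with expenditure since P cancels).
Midpoint %ΔQ = (3516.93 − 3255.42)/3386.18 = 0.07723; midpoint %ΔI = (25510 − 22400)/23955 = 0.12983.
η = 0.07723 / 0.12983 = 0.595.

0.595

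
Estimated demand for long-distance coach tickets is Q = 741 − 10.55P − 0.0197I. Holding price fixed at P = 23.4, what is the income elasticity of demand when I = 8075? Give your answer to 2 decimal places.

-0.47

At P = 23.4, I = 8075: Q = 335.053.
Holding P constant, ∂Q/∂I = −0.0197.
η_I = (∂Q/∂I)·(I/Q) = -0.0197 × (8075/335.053) = -0.47.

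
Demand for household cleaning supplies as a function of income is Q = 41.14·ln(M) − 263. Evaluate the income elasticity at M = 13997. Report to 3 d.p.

0.317

At M = 13997: Q = 129.747.
dQ/dM = 41.14/M = 0.0029392 at this income.
η = (dQ/dM)·(M/Q) = 0.0029392 × (13997/129.747) = 0.317.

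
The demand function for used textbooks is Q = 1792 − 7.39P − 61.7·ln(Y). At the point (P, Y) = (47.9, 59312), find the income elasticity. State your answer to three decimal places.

-0.081

At P = 47.9, Y = 59312: Q = 759.901.
Holding P constant, ∂Q/∂Y = -61.7/Y = -0.00104026.
η_Y = (∂Q/∂Y)·(Y/Q) = -0.00104026 × (59312/759.901) = -0.081.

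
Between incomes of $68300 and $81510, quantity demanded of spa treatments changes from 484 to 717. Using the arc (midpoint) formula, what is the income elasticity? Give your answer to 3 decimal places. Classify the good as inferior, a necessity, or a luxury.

ΔQ = 717 − 484 = 233; midpoint Q̄ = (484 + 717)/2 = 600.5.
ΔI = 81510 − 68300 = 13210; midpoint Ī = (68300 + 81510)/2 = 74905.
η = (ΔQ/Q̄) ÷ (ΔI/Ī) = (233/600.5) ÷ (13210/74905) = 2.200.
η > 1 ⇒ luxury.

2.200 (luxury)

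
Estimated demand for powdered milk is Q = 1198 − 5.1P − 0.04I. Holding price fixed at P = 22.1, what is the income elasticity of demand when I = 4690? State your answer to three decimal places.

At P = 22.1, I = 4690: Q = 897.690.
Holding P constant, ∂Q/∂I = −0.04.
η_I = (∂Q/∂I)·(I/Q) = -0.04 × (4690/897.690) = -0.209.

-0.209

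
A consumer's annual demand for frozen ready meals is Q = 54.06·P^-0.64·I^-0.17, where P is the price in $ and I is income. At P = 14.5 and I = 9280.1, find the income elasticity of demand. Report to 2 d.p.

-0.17

For a multiplicative demand Q = A·P^α·I^β, the income elasticity is β everywhere.
Here β = -0.17, so η = -0.17.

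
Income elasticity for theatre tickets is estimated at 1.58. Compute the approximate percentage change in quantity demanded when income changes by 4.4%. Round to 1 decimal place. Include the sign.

7.0%

%ΔQ ≈ η × %ΔI = 1.58 × 4.4% = 7.0%.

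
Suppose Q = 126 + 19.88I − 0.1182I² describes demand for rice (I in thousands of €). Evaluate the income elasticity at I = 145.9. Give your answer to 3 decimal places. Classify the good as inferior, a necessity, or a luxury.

-4.177 (inferior good)

At I = 145.9: Q = 510.3911.
dQ/dI = 19.88 − 0.2364I = -14.61076.
η = (dQ/dI)·(I/Q) = -14.61076 × (145.9/510.3911) = -4.177.
η < 0 ⇒ inferior good.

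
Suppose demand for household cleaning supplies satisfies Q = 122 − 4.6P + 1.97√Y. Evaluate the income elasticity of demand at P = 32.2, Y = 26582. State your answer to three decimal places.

At P = 32.2, Y = 26582: Q = 295.069.
Holding P constant, ∂Q/∂Y = 1.97/(2√Y) = 0.00604147.
η_Y = (∂Q/∂Y)·(Y/Q) = 0.00604147 × (26582/295.069) = 0.544.

0.544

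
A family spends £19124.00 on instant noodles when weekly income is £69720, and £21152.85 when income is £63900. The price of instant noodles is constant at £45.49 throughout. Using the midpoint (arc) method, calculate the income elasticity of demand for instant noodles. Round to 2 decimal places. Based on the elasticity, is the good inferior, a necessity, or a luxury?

-1.16 (inferior good)

With a constant price, Q₁ = 19124.00/45.49 = 420.400 and Q₂ = 21152.85/45.49 = 465.000 (equivalently, work directly with expenditure since P cancels).
Midpoint %ΔQ = (21152.85 − 19124.00)/20138.43 = 0.10075; midpoint %ΔI = (63900 − 69720)/66810 = -0.08711.
η = 0.10075 / -0.08711 = -1.16.
η < 0 ⇒ inferior good.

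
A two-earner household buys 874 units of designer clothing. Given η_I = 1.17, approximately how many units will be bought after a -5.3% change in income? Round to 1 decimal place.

819.8

%ΔQ ≈ η × %ΔI = 1.17 × (-5.3%) = -6.201%.
New Q ≈ 874 × (1 − 0.06201) = 819.8.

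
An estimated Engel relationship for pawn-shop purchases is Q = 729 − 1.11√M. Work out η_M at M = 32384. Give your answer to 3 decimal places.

At M = 32384: Q = 529.249.
dQ/dM = -1.11/(2√M) = -0.00308409 at this income.
η = (dQ/dM)·(M/Q) = -0.00308409 × (32384/529.249) = -0.189.

-0.189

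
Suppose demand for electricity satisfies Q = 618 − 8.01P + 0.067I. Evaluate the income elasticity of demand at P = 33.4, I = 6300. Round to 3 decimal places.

0.546

At P = 33.4, I = 6300: Q = 772.566.
Holding P constant, ∂Q/∂I = 0.067.
η_I = (∂Q/∂I)·(I/Q) = 0.067 × (6300/772.566) = 0.546.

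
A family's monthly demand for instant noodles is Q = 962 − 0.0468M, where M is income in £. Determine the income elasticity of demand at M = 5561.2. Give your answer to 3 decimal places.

At M = 5561.2: Q = 701.736.
dQ/dM = −0.0468.
η = (dQ/dM)·(M/Q) = -0.0468 × (5561.2/701.736) = -0.371.

-0.371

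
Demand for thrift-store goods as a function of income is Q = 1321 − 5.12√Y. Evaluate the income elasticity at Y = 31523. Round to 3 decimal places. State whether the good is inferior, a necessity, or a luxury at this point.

At Y = 31523: Q = 411.958.
dQ/dY = -5.12/(2√Y) = -0.0144187 at this income.
η = (dQ/dY)·(Y/Q) = -0.0144187 × (31523/411.958) = -1.103.
Since η < 0, the good is an inferior good.

-1.103 (inferior good)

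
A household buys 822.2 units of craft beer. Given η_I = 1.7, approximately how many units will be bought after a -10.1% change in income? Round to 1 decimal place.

%ΔQ ≈ η × %ΔI = 1.7 × (-10.1%) = -17.17%.
New Q ≈ 822.2 × (1 − 0.1717) = 681.0.

681.0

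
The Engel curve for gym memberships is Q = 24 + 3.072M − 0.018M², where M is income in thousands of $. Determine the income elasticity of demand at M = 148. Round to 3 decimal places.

At M = 148: Q = 84.3840.
dQ/dM = 3.072 − 0.036M = -2.25600.
η = (dQ/dM)·(M/Q) = -2.25600 × (148/84.3840) = -3.957.

-3.957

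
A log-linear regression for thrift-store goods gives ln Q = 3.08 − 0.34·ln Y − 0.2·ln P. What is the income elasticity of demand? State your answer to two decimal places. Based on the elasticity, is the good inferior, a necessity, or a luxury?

-0.34 (inferior good)

In a log-linear demand, the coefficient on ln Y is the income elasticity.
So η = -0.34.
η < 0 ⇒ inferior good.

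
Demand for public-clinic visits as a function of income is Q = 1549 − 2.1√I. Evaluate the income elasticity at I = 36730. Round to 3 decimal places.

-0.176

At I = 36730: Q = 1146.533.
dQ/dI = -2.1/(2√I) = -0.00547872 at this income.
η = (dQ/dI)·(I/Q) = -0.00547872 × (36730/1146.533) = -0.176.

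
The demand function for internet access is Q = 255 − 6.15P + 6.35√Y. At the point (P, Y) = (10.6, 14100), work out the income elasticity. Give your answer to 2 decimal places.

At P = 10.6, Y = 14100: Q = 943.831.
Holding P constant, ∂Q/∂Y = 6.35/(2√Y) = 0.0267383.
η_Y = (∂Q/∂Y)·(Y/Q) = 0.0267383 × (14100/943.831) = 0.40.

0.40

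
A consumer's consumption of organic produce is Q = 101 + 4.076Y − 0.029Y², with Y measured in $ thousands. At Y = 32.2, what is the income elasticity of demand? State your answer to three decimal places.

0.352

At Y = 32.2: Q = 202.1788.
dQ/dY = 4.076 − 0.058Y = 2.20840.
η = (dQ/dY)·(Y/Q) = 2.20840 × (32.2/202.1788) = 0.352.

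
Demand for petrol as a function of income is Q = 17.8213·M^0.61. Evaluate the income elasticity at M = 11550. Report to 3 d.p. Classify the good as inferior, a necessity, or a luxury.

For Q = A·M^β the income elasticity is constant and equal to β.
Here β = 0.61, so η = 0.610.
Since 0 < η < 1, the good is a necessity.

0.610 (necessity)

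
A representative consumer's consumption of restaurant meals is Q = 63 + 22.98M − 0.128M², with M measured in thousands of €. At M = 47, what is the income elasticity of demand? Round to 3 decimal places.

0.598

At M = 47: Q = 860.3080.
dQ/dM = 22.98 − 0.256M = 10.94800.
η = (dQ/dM)·(M/Q) = 10.94800 × (47/860.3080) = 0.598.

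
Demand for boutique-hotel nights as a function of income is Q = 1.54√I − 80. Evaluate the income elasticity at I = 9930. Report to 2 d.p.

At I = 9930: Q = 73.460.
dQ/dI = 1.54/(2√I) = 0.00772709 at this income.
η = (dQ/dI)·(I/Q) = 0.00772709 × (9930/73.460) = 1.04.

1.04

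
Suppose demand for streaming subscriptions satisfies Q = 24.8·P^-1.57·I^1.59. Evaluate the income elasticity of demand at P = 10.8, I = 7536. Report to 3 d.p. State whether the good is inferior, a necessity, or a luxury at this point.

For a multiplicative demand Q = A·P^α·I^β, the income elasticity is β everywhere.
Here β = 1.59, so η = 1.590.
Since η > 1, this is a luxury.

1.590 (luxury)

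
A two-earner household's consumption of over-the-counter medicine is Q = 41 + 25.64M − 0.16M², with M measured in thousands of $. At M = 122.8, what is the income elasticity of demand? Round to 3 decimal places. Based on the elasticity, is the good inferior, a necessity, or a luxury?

-2.159 (inferior good)

At M = 122.8: Q = 776.8176.
dQ/dM = 25.64 − 0.32M = -13.65600.
η = (dQ/dM)·(M/Q) = -13.65600 × (122.8/776.8176) = -2.159.
η < 0 ⇒ inferior good.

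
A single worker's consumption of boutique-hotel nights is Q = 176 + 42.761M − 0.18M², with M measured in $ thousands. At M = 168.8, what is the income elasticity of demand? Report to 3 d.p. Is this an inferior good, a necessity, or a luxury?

At M = 168.8: Q = 2265.2376.
dQ/dM = 42.761 − 0.36M = -18.00700.
η = (dQ/dM)·(M/Q) = -18.00700 × (168.8/2265.2376) = -1.342.
η < 0 ⇒ inferior good.

-1.342 (inferior good)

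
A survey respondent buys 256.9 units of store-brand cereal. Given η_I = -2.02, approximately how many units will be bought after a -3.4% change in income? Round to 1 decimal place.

274.5

%ΔQ ≈ η × %ΔI = -2.02 × (-3.4%) = 6.868%.
New Q ≈ 256.9 × (1 + 0.06868) = 274.5.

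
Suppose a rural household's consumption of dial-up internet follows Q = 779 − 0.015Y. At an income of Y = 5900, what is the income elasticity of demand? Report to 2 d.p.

At Y = 5900: Q = 690.500.
dQ/dY = −0.015.
η = (dQ/dY)·(Y/Q) = -0.015 × (5900/690.500) = -0.13.

-0.13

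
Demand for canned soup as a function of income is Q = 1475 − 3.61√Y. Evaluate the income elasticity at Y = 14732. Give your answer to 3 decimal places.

At Y = 14732: Q = 1036.835.
dQ/dY = -3.61/(2√Y) = -0.0148712 at this income.
η = (dQ/dY)·(Y/Q) = -0.0148712 × (14732/1036.835) = -0.211.

-0.211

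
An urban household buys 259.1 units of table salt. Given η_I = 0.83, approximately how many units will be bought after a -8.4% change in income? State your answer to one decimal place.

%ΔQ ≈ η × %ΔI = 0.83 × (-8.4%) = -6.972%.
New Q ≈ 259.1 × (1 − 0.06972) = 241.0.

241.0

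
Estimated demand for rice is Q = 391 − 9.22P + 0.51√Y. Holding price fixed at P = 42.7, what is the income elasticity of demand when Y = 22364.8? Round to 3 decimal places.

At P = 42.7, Y = 22364.8: Q = 73.576.
Holding P constant, ∂Q/∂Y = 0.51/(2√Y) = 0.00170513.
η_Y = (∂Q/∂Y)·(Y/Q) = 0.00170513 × (22364.8/73.576) = 0.518.

0.518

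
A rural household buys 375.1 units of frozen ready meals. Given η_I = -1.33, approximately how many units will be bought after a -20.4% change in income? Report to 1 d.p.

476.9

%ΔQ ≈ η × %ΔI = -1.33 × (-20.4%) = 27.132%.
New Q ≈ 375.1 × (1 + 0.27132) = 476.9.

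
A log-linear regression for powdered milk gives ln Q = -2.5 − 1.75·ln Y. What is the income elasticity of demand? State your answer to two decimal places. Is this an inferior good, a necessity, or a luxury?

-1.75 (inferior good)

In a log-linear demand, the coefficient on ln Y is the income elasticity.
So η = -1.75.
η < 0 ⇒ inferior good.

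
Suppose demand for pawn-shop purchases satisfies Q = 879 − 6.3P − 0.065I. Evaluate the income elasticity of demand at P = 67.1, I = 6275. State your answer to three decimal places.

-8.428

At P = 67.1, I = 6275: Q = 48.395.
Holding P constant, ∂Q/∂I = −0.065.
η_I = (∂Q/∂I)·(I/Q) = -0.065 × (6275/48.395) = -8.428.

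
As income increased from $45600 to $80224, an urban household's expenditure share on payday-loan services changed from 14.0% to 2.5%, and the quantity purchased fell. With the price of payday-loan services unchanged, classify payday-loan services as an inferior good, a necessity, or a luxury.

inferior good

Quantity demanded falls as income rises, so η < 0.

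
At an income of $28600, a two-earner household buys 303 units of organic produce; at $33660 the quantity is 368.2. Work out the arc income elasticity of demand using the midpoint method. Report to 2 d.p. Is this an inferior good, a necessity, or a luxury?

1.20 (luxury)

ΔQ = 368.2 − 303 = 65.2; midpoint Q̄ = (303 + 368.2)/2 = 335.6.
ΔI = 33660 − 28600 = 5060; midpoint Ī = (28600 + 33660)/2 = 31130.
η = (ΔQ/Q̄) ÷ (ΔI/Ī) = (65.2/335.6) ÷ (5060/31130) = 1.20.
η > 1 ⇒ luxury.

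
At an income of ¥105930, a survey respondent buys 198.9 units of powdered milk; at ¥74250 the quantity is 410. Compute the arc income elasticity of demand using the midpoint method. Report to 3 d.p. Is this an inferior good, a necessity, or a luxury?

-1.972 (inferior good)

ΔQ = 410 − 198.9 = 211.1; midpoint Q̄ = (198.9 + 410)/2 = 304.45.
ΔI = 74250 − 105930 = -31680; midpoint Ī = (105930 + 74250)/2 = 90090.
η = (ΔQ/Q̄) ÷ (ΔI/Ī) = (211.1/304.45) ÷ (-31680/90090) = -1.972.
η < 0 ⇒ inferior good.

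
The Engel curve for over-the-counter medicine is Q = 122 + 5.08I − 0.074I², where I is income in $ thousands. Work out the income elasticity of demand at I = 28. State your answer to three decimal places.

At I = 28: Q = 206.2240.
dQ/dI = 5.08 − 0.148I = 0.93600.
η = (dQ/dI)·(I/Q) = 0.93600 × (28/206.2240) = 0.127.

0.127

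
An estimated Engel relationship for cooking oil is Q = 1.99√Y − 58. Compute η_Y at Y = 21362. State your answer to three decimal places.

At Y = 21362: Q = 232.853.
dQ/dY = 1.99/(2√Y) = 0.00680773 at this income.
η = (dQ/dY)·(Y/Q) = 0.00680773 × (21362/232.853) = 0.625.

0.625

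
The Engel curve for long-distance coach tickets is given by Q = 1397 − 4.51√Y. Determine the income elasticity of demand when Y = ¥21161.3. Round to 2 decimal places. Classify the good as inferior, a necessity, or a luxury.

-0.44 (inferior good)

At Y = 21161.3: Q = 740.934.
dQ/dY = -4.51/(2√Y) = -0.0155016 at this income.
η = (dQ/dY)·(Y/Q) = -0.0155016 × (21161.3/740.934) = -0.44.
Since η < 0, the good is an inferior good.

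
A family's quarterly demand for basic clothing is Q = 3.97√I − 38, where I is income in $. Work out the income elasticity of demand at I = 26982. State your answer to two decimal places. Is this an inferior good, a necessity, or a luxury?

0.53 (necessity)

At I = 26982: Q = 614.120.
dQ/dI = 3.97/(2√I) = 0.0120844 at this income.
η = (dQ/dI)·(I/Q) = 0.0120844 × (26982/614.120) = 0.53.
Since 0 < η < 1, the good is a necessity.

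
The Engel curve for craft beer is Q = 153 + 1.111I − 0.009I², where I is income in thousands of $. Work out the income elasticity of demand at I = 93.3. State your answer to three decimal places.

At I = 93.3: Q = 178.3123.
dQ/dI = 1.111 − 0.018I = -0.56840.
η = (dQ/dI)·(I/Q) = -0.56840 × (93.3/178.3123) = -0.297.

-0.297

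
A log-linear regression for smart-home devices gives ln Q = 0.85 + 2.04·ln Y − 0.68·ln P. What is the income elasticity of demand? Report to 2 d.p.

2.04

In a log-linear demand, the coefficient on ln Y is the income elasticity.
So η = 2.04.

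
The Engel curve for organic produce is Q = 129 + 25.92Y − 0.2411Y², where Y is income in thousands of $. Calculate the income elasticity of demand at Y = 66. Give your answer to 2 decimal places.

-0.49

At Y = 66: Q = 789.4884.
dQ/dY = 25.92 − 0.4822Y = -5.90520.
η = (dQ/dY)·(Y/Q) = -5.90520 × (66/789.4884) = -0.49.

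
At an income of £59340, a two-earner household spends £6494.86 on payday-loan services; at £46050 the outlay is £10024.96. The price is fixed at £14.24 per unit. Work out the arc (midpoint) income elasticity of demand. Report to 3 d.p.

-1.695

With a constant price, Q₁ = 6494.86/14.24 = 456.100 and Q₂ = 10024.96/14.24 = 704.000 (equivalently, work directly with expenditure since P cancels).
Midpoint %ΔQ = (10024.96 − 6494.86)/8259.91 = 0.42738; midpoint %ΔI = (46050 − 59340)/52695 = -0.25221.
η = 0.42738 / -0.25221 = -1.695.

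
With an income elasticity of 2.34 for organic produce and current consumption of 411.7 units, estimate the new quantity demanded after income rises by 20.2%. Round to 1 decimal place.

606.3

%ΔQ ≈ η × %ΔI = 2.34 × 20.2% = 47.268%.
New Q ≈ 411.7 × (1 + 0.47268) = 606.3.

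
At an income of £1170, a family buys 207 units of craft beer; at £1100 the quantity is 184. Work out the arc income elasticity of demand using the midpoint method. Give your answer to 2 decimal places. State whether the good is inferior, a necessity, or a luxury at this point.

1.91 (luxury)

ΔQ = 184 − 207 = -23; midpoint Q̄ = (207 + 184)/2 = 195.5.
ΔI = 1100 − 1170 = -70; midpoint Ī = (1170 + 1100)/2 = 1135.
η = (ΔQ/Q̄) ÷ (ΔI/Ī) = (-23/195.5) ÷ (-70/1135) = 1.91.
η > 1 ⇒ luxury.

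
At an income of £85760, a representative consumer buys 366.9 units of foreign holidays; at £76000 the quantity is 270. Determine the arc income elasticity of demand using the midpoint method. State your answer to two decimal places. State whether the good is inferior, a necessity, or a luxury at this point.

ΔQ = 270 − 366.9 = -96.9; midpoint Q̄ = (366.9 + 270)/2 = 318.45.
ΔI = 76000 − 85760 = -9760; midpoint Ī = (85760 + 76000)/2 = 80880.
η = (ΔQ/Q̄) ÷ (ΔI/Ī) = (-96.9/318.45) ÷ (-9760/80880) = 2.52.
η > 1 ⇒ luxury.

2.52 (luxury)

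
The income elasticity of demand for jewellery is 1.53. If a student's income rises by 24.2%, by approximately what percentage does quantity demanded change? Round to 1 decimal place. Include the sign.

%ΔQ ≈ η × %ΔI = 1.53 × 24.2% = 37.0%.

37.0%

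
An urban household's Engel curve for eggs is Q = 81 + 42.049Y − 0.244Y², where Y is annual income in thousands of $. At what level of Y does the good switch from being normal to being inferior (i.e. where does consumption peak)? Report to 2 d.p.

dQ/dY = 42.049 − 0.488Y.
The good is inferior where dQ/dY < 0. Setting dQ/dY = 0 gives Y = 42.049 / 0.488 = 86.17.

86.17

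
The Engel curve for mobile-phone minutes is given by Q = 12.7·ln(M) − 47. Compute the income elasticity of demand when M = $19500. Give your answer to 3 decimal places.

At M = 19500: Q = 78.453.
dQ/dM = 12.7/M = 0.000651282 at this income.
η = (dQ/dM)·(M/Q) = 0.000651282 × (19500/78.453) = 0.162.

0.162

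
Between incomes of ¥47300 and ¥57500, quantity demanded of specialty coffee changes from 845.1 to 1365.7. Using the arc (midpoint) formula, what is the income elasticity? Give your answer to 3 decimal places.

ΔQ = 1365.7 − 845.1 = 520.6; midpoint Q̄ = (845.1 + 1365.7)/2 = 1105.4.
ΔI = 57500 − 47300 = 10200; midpoint Ī = (47300 + 57500)/2 = 52400.
η = (ΔQ/Q̄) ÷ (ΔI/Ī) = (520.6/1105.4) ÷ (10200/52400) = 2.419.

2.419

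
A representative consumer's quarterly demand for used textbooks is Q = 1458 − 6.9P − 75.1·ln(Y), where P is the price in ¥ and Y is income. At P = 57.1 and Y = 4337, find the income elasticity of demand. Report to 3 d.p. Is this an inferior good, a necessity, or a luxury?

At P = 57.1, Y = 4337: Q = 435.052.
Holding P constant, ∂Q/∂Y = -75.1/Y = -0.0173161.
η_Y = (∂Q/∂Y)·(Y/Q) = -0.0173161 × (4337/435.052) = -0.173.
Since η < 0, this is an inferior good.

-0.173 (inferior good)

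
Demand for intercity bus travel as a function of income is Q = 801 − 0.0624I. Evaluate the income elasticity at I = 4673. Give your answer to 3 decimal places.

At I = 4673: Q = 509.405.
dQ/dI = −0.0624.
η = (dQ/dI)·(I/Q) = -0.0624 × (4673/509.405) = -0.572.

-0.572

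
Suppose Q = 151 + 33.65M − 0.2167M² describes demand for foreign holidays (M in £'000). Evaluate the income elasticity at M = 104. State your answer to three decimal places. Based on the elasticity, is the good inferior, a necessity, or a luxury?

At M = 104: Q = 1306.7728.
dQ/dM = 33.65 − 0.4334M = -11.42360.
η = (dQ/dM)·(M/Q) = -11.42360 × (104/1306.7728) = -0.909.
η < 0 ⇒ inferior good.

-0.909 (inferior good)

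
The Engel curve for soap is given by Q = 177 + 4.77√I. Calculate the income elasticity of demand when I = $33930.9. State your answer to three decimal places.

At I = 33930.9: Q = 1055.650.
dQ/dI = 4.77/(2√I) = 0.0129476 at this income.
η = (dQ/dI)·(I/Q) = 0.0129476 × (33930.9/1055.650) = 0.416.

0.416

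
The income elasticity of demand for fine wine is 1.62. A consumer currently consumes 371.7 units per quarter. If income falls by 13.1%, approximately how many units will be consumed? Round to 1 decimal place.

%ΔQ ≈ η × %ΔI = 1.62 × (-13.1%) = -21.222%.
New Q ≈ 371.7 × (1 − 0.21222) = 292.8.

292.8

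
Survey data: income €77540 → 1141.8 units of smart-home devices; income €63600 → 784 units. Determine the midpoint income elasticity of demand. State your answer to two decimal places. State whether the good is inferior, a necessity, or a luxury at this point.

1.88 (luxury)

ΔQ = 784 − 1141.8 = -357.8; midpoint Q̄ = (1141.8 + 784)/2 = 962.9.
ΔI = 63600 − 77540 = -13940; midpoint Ī = (77540 + 63600)/2 = 70570.
η = (ΔQ/Q̄) ÷ (ΔI/Ī) = (-357.8/962.9) ÷ (-13940/70570) = 1.88.
η > 1 ⇒ luxury.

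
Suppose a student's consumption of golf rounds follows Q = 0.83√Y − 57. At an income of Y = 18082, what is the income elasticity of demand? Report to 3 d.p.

At Y = 18082: Q = 54.610.
dQ/dY = 0.83/(2√Y) = 0.00308621 at this income.
η = (dQ/dY)·(Y/Q) = 0.00308621 × (18082/54.610) = 1.022.

1.022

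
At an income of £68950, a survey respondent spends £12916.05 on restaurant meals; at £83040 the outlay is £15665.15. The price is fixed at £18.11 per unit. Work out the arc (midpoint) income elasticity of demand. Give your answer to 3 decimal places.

With a constant price, Q₁ = 12916.05/18.11 = 713.200 and Q₂ = 15665.15/18.11 = 865.000 (equivalently, work directly with expenditure since P cancels).
Midpoint %ΔQ = (15665.15 − 12916.05)/14290.60 = 0.19237; midpoint %ΔI = (83040 − 68950)/75995 = 0.18541.
η = 0.19237 / 0.18541 = 1.038.

1.038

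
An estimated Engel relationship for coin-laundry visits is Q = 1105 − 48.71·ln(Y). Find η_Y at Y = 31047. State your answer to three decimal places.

-0.081

At Y = 31047: Q = 601.180.
dQ/dY = -48.71/Y = -0.00156891 at this income.
η = (dQ/dY)·(Y/Q) = -0.00156891 × (31047/601.180) = -0.081.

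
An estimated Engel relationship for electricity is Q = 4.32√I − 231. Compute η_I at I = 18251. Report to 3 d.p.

0.828

At I = 18251: Q = 352.616.
dQ/dI = 4.32/(2√I) = 0.0159886 at this income.
η = (dQ/dI)·(I/Q) = 0.0159886 × (18251/352.616) = 0.828.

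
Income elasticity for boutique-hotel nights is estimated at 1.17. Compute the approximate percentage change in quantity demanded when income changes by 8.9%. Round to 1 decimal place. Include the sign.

10.4%

%ΔQ ≈ η × %ΔI = 1.17 × 8.9% = 10.4%.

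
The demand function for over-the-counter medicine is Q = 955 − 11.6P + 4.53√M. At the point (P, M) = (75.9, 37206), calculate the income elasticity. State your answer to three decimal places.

0.461

At P = 75.9, M = 37206: Q = 948.345.
Holding P constant, ∂Q/∂M = 4.53/(2√M) = 0.0117425.
η_M = (∂Q/∂M)·(M/Q) = 0.0117425 × (37206/948.345) = 0.461.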